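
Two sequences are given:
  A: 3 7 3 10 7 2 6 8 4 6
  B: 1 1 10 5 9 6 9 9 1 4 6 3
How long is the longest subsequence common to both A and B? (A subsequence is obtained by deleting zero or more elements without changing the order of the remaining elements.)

4

Backtracking the LCS table gives one alignment: 10 (A4,B3) → 6 (A7,B6) → 4 (A9,B10) → 6 (A10,B11).
So the longest common subsequence has length 4.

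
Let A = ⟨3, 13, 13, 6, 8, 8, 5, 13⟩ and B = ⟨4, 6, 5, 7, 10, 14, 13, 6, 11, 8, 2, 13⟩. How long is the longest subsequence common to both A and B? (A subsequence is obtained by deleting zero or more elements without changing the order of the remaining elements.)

4

Backtracking the LCS table gives one alignment: 13 (A3,B7) → 6 (A4,B8) → 8 (A5,B10) → 13 (A8,B12).
So the longest common subsequence has length 4.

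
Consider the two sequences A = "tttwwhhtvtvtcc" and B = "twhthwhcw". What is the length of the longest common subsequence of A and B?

5

Backtracking the LCS table gives one alignment: t (A1,B1) → t (A2,B4) → w (A5,B6) → h (A7,B7) → c (A13,B8).
So the longest common subsequence has length 5.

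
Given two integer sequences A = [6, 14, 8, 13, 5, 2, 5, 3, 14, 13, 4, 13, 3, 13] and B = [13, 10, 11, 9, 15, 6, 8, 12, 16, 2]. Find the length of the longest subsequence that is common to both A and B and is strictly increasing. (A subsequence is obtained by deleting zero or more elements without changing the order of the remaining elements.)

2

For each value that appears in both, track the longest common increasing run ending there.
The best achievable length is 2; one witness is 6, 8 (A-positions 1,3, B-positions 6,7).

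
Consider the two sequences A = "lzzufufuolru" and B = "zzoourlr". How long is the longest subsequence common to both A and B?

A longest common subsequence is zzulr (length 5); the LCS DP confirms no longer common subsequence exists.

5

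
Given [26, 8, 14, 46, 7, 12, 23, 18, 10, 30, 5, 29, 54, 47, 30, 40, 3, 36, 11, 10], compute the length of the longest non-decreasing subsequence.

6

One longest non-decreasing subsequence is 8, 14, 23, 30, 30, 40 (positions 2,3,7,10,15,16), of length 6; no longer one exists.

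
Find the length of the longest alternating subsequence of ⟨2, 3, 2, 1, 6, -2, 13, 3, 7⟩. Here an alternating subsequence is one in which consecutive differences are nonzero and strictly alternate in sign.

8

A longest alternating subsequence is 2, 3, 2, 6, -2, 13, 3, 7 (positions 1,2,3,5,6,7,8,9); its 7 consecutive differences strictly alternate in sign, and length 8 is optimal.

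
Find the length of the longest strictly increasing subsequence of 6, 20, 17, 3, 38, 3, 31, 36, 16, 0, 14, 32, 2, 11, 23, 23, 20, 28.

Scanning left to right, the best length ending at each element is: 6→1, 20→2, 17→2, 3→1, 38→3, 3→1, 31→3, 36→4, 16→2, 0→1, 14→2, 32→4, 2→2, 11→3, 23→4, 23→4, 20→4, 28→5.
So the longest increasing subsequence has length 5, e.g. 0, 2, 11, 23, 28.

5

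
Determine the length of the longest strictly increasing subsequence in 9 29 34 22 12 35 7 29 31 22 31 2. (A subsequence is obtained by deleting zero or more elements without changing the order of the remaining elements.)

Let dp[i] be the longest increasing subsequence ending at position i. Then dp = [1, 2, 3, 2, 2, 4, 1, 3, 4, 3, 4, 1].
The maximum is 4; one witness is 9, 29, 34, 35 at positions 1,2,3,6.

4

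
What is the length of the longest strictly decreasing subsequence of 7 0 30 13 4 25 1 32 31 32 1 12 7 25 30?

Scanning left to right, the best length ending at each element is: 7→1, 0→2, 30→1, 13→2, 4→3, 25→2, 1→4, 32→1, 31→2, 32→1, 1→4, 12→3, 7→4, 25→3, 30→3.
So the longest decreasing subsequence has length 4, e.g. 30, 13, 4, 1.

4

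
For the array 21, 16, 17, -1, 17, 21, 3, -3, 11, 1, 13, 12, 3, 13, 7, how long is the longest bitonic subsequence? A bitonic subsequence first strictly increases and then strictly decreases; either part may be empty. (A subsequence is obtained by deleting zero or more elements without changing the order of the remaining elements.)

6

Let inc[i] be the LIS ending at i and dec[i] the longest strictly decreasing subsequence starting at i. inc = [1, 1, 2, 1, 2, 3, 2, 1, 3, 2, 4, 4, 3, 5, 4], dec = [5, 4, 4, 2, 4, 4, 2, 1, 2, 1, 3, 2, 1, 2, 1].
max_i inc[i]+dec[i]−1 = 6, with one witness 16, 17, 21, 13, 12, 7.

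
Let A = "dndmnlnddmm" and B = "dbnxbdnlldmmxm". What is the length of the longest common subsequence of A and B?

8

A longest common subsequence is dndnldmm (length 8); the LCS DP confirms no longer common subsequence exists.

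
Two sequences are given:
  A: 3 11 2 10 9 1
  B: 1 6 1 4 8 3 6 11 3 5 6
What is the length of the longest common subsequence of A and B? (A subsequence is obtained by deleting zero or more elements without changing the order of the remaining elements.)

2

A longest common subsequence is 3, 11 (length 2); the LCS DP confirms no longer common subsequence exists.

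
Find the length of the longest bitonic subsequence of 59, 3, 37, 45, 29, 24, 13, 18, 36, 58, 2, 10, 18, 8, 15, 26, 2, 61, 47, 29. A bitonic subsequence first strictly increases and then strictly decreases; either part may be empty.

One longest bitonic subsequence is 3, 37, 45, 29, 24, 18, 10, 8, 2 (positions 2,3,4,5,6,8,12,14,17): it rises to 45 then falls. Length 9 is optimal.

9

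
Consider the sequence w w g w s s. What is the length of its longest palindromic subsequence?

3

Using dp[i][j] = 2 + dp[i+1][j−1] if the ends match, else max(dp[i+1][j], dp[i][j−1]):
dp[1][6] = 3. A witness is wgw at positions 2,3,4.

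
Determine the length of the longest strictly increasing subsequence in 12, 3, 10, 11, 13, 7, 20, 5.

5

Let dp[i] be the longest increasing subsequence ending at position i. Then dp = [1, 1, 2, 3, 4, 2, 5, 2].
The maximum is 5; one witness is 3, 10, 11, 13, 20 at positions 2,3,4,5,7.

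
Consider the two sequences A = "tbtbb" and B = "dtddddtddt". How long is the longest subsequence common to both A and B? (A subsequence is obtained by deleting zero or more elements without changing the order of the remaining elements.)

Backtracking the LCS table gives one alignment: t (A1,B7) → t (A3,B10).
So the longest common subsequence has length 2.

2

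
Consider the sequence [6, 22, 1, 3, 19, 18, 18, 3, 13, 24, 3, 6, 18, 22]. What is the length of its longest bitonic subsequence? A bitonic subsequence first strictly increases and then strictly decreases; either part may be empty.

6

Let inc[i] be the LIS ending at i and dec[i] the longest strictly decreasing subsequence starting at i. inc = [1, 2, 1, 2, 3, 3, 3, 2, 3, 4, 2, 3, 4, 5], dec = [2, 5, 1, 1, 4, 3, 3, 1, 2, 2, 1, 1, 1, 1].
max_i inc[i]+dec[i]−1 = 6, with one witness 6, 22, 19, 18, 13, 6.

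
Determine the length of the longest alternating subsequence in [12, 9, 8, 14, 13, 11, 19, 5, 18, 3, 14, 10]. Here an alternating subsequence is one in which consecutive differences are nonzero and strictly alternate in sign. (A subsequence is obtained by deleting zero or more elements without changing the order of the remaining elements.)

10

A longest alternating subsequence is 12, 9, 14, 13, 19, 5, 18, 3, 14, 10 (positions 1,2,4,5,7,8,9,10,11,12); its 9 consecutive differences strictly alternate in sign, and length 10 is optimal.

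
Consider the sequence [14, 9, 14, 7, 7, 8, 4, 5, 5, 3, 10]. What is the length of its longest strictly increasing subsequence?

Scanning left to right, the best length ending at each element is: 14→1, 9→1, 14→2, 7→1, 7→1, 8→2, 4→1, 5→2, 5→2, 3→1, 10→3.
So the longest increasing subsequence has length 3, e.g. 7, 8, 10.

3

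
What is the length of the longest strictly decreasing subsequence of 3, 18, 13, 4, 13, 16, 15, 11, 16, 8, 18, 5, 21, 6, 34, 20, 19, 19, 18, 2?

Let dp[i] be the longest decreasing subsequence ending at position i. Then dp = [1, 1, 2, 3, 2, 2, 3, 4, 2, 5, 1, 6, 1, 6, 1, 2, 3, 3, 4, 7].
The maximum is 7; one witness is 18, 16, 15, 11, 8, 5, 2 at positions 2,6,7,8,10,12,20.

7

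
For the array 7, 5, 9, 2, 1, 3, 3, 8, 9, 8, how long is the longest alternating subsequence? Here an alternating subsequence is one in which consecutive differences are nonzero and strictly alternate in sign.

Track the best alternating length ending on an up-step vs a down-step at each position: up/down = 1/1, 1/2, 3/1, 1/4, 1/4, 5/4, 5/4, 5/4, 5/1, 5/6.
The maximum over both is 6; one such subsequence is 7, 5, 9, 2, 9, 8.

6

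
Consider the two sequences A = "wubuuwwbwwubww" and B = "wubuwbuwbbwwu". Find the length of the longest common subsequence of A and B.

10

Backtracking the LCS table gives one alignment: w (A1,B1) → u (A2,B2) → b (A3,B3) → u (A4,B4) → u (A5,B7) → w (A6,B8) → b (A8,B10) → w (A9,B11) → w (A10,B12) → u (A11,B13).
So the longest common subsequence has length 10.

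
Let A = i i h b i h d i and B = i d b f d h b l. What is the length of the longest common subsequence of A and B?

3

A longest common subsequence is ihb (length 3); the LCS DP confirms no longer common subsequence exists.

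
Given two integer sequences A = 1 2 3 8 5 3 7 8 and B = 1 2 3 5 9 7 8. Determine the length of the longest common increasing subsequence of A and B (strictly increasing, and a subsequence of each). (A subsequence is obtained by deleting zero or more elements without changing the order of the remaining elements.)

A longest common strictly increasing subsequence is 1, 2, 3, 5, 7, 8 (length 6); it appears in order in both A and B, and no longer such subsequence exists.

6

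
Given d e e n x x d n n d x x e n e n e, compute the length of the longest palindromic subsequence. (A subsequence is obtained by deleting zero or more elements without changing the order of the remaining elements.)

One longest palindromic subsequence is eenxxdnndxxnee (positions 2,3,4,5,6,7,8,9,10,11,12,14,15,17); it reads the same forward and backward, and the interval DP gives dp[1][17] = 14.

14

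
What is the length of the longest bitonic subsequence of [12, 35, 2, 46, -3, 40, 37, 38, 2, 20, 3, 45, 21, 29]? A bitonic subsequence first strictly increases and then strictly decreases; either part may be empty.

7

Let inc[i] be the LIS ending at i and dec[i] the longest strictly decreasing subsequence starting at i. inc = [1, 2, 1, 3, 1, 3, 3, 4, 2, 3, 3, 5, 4, 5], dec = [3, 3, 2, 5, 1, 4, 3, 3, 1, 2, 1, 2, 1, 1].
max_i inc[i]+dec[i]−1 = 7, with one witness 12, 35, 46, 40, 38, 20, 3.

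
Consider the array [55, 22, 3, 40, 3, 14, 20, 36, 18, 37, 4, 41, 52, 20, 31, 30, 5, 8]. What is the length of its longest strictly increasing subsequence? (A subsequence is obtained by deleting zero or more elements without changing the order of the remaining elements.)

7

Let dp[i] be the longest increasing subsequence ending at position i. Then dp = [1, 1, 1, 2, 1, 2, 3, 4, 3, 5, 2, 6, 7, 4, 5, 5, 3, 4].
The maximum is 7; one witness is 3, 14, 20, 36, 37, 41, 52 at positions 3,6,7,8,10,12,13.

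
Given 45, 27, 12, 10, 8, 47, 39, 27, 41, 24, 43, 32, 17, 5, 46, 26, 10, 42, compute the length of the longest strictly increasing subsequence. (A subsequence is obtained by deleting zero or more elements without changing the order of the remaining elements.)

One longest increasing subsequence is 27, 39, 41, 43, 46 (positions 2,7,9,11,15), of length 5; no longer one exists.

5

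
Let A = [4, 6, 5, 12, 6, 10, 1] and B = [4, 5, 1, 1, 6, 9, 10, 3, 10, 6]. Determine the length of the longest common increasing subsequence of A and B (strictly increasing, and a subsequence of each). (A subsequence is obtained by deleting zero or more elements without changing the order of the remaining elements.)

For each value that appears in both, track the longest common increasing run ending there.
The best achievable length is 4; one witness is 4, 5, 6, 10 (A-positions 1,3,5,6, B-positions 1,2,5,7).

4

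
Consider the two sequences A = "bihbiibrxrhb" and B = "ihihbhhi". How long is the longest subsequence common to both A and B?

Backtracking the LCS table gives one alignment: i (A2,B1) → h (A3,B2) → i (A5,B3) → b (A7,B5) → h (A11,B7).
So the longest common subsequence has length 5.

5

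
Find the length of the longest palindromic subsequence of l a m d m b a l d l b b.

One longest palindromic subsequence is lamdmal (positions 1,2,3,4,5,7,10); it reads the same forward and backward, and the interval DP gives dp[1][12] = 7.

7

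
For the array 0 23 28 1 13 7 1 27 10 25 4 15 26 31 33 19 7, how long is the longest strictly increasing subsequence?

8

Let dp[i] be the longest increasing subsequence ending at position i. Then dp = [1, 2, 3, 2, 3, 3, 2, 4, 4, 5, 3, 5, 6, 7, 8, 6, 4].
The maximum is 8; one witness is 0, 1, 7, 10, 25, 26, 31, 33 at positions 1,4,6,9,10,13,14,15.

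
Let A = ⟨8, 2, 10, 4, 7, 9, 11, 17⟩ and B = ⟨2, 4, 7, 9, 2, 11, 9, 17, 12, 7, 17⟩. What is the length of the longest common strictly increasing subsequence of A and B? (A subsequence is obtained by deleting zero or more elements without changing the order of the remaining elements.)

6

A longest common strictly increasing subsequence is 2, 4, 7, 9, 11, 17 (length 6); it appears in order in both A and B, and no longer such subsequence exists.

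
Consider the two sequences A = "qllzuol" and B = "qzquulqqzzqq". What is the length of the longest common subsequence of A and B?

A longest common subsequence is qzul (length 4); the LCS DP confirms no longer common subsequence exists.

4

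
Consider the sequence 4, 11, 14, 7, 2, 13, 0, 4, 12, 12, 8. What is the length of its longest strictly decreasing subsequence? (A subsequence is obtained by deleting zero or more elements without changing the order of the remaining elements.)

Scanning left to right, the best length ending at each element is: 4→1, 11→1, 14→1, 7→2, 2→3, 13→2, 0→4, 4→3, 12→3, 12→3, 8→4.
So the longest decreasing subsequence has length 4, e.g. 11, 7, 2, 0.

4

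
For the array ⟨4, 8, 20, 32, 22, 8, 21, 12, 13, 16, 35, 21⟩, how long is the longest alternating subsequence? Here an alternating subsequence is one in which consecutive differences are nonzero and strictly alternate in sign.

7

A longest alternating subsequence is 4, 20, 8, 21, 12, 35, 21 (positions 1,3,6,7,8,11,12); its 6 consecutive differences strictly alternate in sign, and length 7 is optimal.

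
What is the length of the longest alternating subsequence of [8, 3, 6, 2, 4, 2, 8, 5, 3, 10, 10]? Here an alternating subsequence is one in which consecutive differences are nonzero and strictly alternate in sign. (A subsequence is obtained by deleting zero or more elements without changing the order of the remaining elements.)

9

Track the best alternating length ending on an up-step vs a down-step at each position: up/down = 1/1, 1/2, 3/2, 1/4, 5/4, 1/6, 7/1, 7/8, 7/8, 9/1, 9/1.
The maximum over both is 9; one such subsequence is 8, 3, 6, 2, 4, 2, 8, 5, 10.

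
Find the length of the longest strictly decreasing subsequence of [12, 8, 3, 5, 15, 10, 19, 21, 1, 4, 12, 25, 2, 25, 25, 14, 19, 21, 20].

5

Scanning left to right, the best length ending at each element is: 12→1, 8→2, 3→3, 5→3, 15→1, 10→2, 19→1, 21→1, 1→4, 4→4, 12→2, 25→1, 2→5, 25→1, 25→1, 14→2, 19→2, 21→2, 20→3.
So the longest decreasing subsequence has length 5, e.g. 12, 8, 5, 4, 2.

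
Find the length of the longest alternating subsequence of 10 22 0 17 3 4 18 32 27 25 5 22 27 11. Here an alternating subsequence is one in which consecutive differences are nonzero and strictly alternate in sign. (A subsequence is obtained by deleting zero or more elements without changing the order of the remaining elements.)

Track the best alternating length ending on an up-step vs a down-step at each position: up/down = 1/1, 2/1, 1/3, 4/3, 4/5, 6/5, 6/3, 6/1, 6/7, 6/7, 6/7, 8/7, 8/7, 8/9.
The maximum over both is 9; one such subsequence is 10, 22, 0, 17, 3, 18, 5, 22, 11.

9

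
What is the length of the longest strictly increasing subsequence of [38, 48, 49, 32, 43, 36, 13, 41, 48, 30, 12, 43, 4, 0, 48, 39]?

5

Scanning left to right, the best length ending at each element is: 38→1, 48→2, 49→3, 32→1, 43→2, 36→2, 13→1, 41→3, 48→4, 30→2, 12→1, 43→4, 4→1, 0→1, 48→5, 39→3.
So the longest increasing subsequence has length 5, e.g. 32, 36, 41, 43, 48.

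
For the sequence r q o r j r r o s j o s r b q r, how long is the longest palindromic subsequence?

10

One longest palindromic subsequence is rqrjrrjrqr (positions 1,2,4,5,6,7,10,13,15,16); it reads the same forward and backward, and the interval DP gives dp[1][16] = 10.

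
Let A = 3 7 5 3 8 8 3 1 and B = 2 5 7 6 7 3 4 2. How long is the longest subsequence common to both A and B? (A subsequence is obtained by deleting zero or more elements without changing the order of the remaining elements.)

2

Backtracking the LCS table gives one alignment: 7 (A2,B5) → 3 (A4,B6).
So the longest common subsequence has length 2.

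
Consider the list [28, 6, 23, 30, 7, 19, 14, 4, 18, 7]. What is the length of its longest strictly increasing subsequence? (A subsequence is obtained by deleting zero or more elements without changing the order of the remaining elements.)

Scanning left to right, the best length ending at each element is: 28→1, 6→1, 23→2, 30→3, 7→2, 19→3, 14→3, 4→1, 18→4, 7→2.
So the longest increasing subsequence has length 4, e.g. 6, 7, 14, 18.

4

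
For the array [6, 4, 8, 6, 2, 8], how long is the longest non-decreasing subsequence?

One longest non-decreasing subsequence is 6, 8, 8 (positions 1,3,6), of length 3; no longer one exists.

3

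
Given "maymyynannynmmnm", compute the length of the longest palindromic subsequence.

One longest palindromic subsequence is mmynnnymm (positions 1,4,6,7,9,10,11,14,16); it reads the same forward and backward, and the interval DP gives dp[1][16] = 9.

9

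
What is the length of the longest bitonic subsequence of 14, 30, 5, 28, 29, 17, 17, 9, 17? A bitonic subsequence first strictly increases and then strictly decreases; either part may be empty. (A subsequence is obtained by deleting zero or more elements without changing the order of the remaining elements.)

Let inc[i] be the LIS ending at i and dec[i] the longest strictly decreasing subsequence starting at i. inc = [1, 2, 1, 2, 3, 2, 2, 2, 3], dec = [2, 4, 1, 3, 3, 2, 2, 1, 1].
max_i inc[i]+dec[i]−1 = 5, with one witness 14, 30, 29, 17, 9.

5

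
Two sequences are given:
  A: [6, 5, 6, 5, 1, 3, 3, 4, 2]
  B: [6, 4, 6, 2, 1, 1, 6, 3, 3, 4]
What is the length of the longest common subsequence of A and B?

6

A longest common subsequence is 6, 6, 1, 3, 3, 4 (length 6); the LCS DP confirms no longer common subsequence exists.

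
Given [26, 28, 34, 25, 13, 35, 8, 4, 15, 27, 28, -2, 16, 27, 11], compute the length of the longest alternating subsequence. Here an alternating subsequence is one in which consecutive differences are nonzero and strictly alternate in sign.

9

Track the best alternating length ending on an up-step vs a down-step at each position: up/down = 1/1, 2/1, 2/1, 1/3, 1/3, 4/1, 1/5, 1/5, 6/5, 6/5, 6/5, 1/7, 8/7, 8/7, 8/9.
The maximum over both is 9; one such subsequence is 26, 28, 25, 35, 8, 15, -2, 16, 11.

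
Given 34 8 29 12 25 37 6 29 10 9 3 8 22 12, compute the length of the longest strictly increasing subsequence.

4

Let dp[i] be the longest increasing subsequence ending at position i. Then dp = [1, 1, 2, 2, 3, 4, 1, 4, 2, 2, 1, 2, 3, 3].
The maximum is 4; one witness is 8, 12, 25, 37 at positions 2,4,5,6.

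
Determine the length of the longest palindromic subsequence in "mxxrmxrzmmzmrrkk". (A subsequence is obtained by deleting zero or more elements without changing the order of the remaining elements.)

8

One longest palindromic subsequence is rrzmmzrr (positions 4,7,8,9,10,11,13,14); it reads the same forward and backward, and the interval DP gives dp[1][16] = 8.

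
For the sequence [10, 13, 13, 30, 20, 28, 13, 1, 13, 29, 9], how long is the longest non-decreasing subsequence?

6

Let dp[i] be the longest non-decreasing subsequence ending at position i. Then dp = [1, 2, 3, 4, 4, 5, 4, 1, 5, 6, 2].
The maximum is 6; one witness is 10, 13, 13, 20, 28, 29 at positions 1,2,3,5,6,10.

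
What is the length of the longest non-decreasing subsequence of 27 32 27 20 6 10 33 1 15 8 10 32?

Scanning left to right, the best length ending at each element is: 27→1, 32→2, 27→2, 20→1, 6→1, 10→2, 33→3, 1→1, 15→3, 8→2, 10→3, 32→4.
So the longest non-decreasing subsequence has length 4, e.g. 6, 10, 15, 32.

4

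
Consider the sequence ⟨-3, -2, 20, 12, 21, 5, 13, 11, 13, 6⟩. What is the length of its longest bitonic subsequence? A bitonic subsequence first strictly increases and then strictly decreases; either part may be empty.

7

One longest bitonic subsequence is -3, -2, 20, 21, 13, 11, 6 (positions 1,2,3,5,7,8,10): it rises to 21 then falls. Length 7 is optimal.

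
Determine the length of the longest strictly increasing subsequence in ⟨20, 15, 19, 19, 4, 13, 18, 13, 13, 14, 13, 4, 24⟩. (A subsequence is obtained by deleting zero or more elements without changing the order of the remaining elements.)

4

Let dp[i] be the longest increasing subsequence ending at position i. Then dp = [1, 1, 2, 2, 1, 2, 3, 2, 2, 3, 2, 1, 4].
The maximum is 4; one witness is 4, 13, 18, 24 at positions 5,6,7,13.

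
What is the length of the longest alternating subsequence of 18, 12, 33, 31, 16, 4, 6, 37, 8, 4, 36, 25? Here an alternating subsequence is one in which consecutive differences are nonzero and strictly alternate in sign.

Track the best alternating length ending on an up-step vs a down-step at each position: up/down = 1/1, 1/2, 3/1, 3/4, 3/4, 1/4, 5/4, 5/1, 5/6, 1/6, 7/6, 7/8.
The maximum over both is 8; one such subsequence is 18, 12, 33, 31, 37, 8, 36, 25.

8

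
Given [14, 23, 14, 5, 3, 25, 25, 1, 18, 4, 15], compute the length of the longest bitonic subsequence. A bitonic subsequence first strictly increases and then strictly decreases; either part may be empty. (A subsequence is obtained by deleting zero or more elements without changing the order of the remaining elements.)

Let inc[i] be the LIS ending at i and dec[i] the longest strictly decreasing subsequence starting at i. inc = [1, 2, 1, 1, 1, 3, 3, 1, 2, 2, 3], dec = [4, 5, 4, 3, 2, 3, 3, 1, 2, 1, 1].
max_i inc[i]+dec[i]−1 = 6, with one witness 14, 23, 14, 5, 3, 1.

6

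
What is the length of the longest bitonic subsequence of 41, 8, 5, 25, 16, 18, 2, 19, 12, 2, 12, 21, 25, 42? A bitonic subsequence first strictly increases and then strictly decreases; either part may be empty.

7

Let inc[i] be the LIS ending at i and dec[i] the longest strictly decreasing subsequence starting at i. inc = [1, 1, 1, 2, 2, 3, 1, 4, 2, 1, 2, 5, 6, 7], dec = [5, 3, 2, 4, 3, 3, 1, 3, 2, 1, 1, 1, 1, 1].
max_i inc[i]+dec[i]−1 = 7, with one witness 8, 16, 18, 19, 21, 25, 42.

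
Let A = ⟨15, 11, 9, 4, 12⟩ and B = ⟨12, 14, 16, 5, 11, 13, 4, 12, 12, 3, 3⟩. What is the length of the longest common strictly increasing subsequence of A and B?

A longest common strictly increasing subsequence is 11, 12 (length 2); it appears in order in both A and B, and no longer such subsequence exists.

2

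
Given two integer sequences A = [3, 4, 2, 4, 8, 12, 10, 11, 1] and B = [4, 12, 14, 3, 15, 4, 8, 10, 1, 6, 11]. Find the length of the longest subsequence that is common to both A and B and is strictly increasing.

A longest common strictly increasing subsequence is 3, 4, 8, 10, 11 (length 5); it appears in order in both A and B, and no longer such subsequence exists.

5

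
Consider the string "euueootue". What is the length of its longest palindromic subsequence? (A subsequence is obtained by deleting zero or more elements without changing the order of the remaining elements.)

6

Using dp[i][j] = 2 + dp[i+1][j−1] if the ends match, else max(dp[i+1][j], dp[i][j−1]):
dp[1][9] = 6. A witness is euooue at positions 1,2,5,6,8,9.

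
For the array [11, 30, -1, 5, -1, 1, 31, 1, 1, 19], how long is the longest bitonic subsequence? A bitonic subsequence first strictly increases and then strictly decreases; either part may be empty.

Let inc[i] be the LIS ending at i and dec[i] the longest strictly decreasing subsequence starting at i. inc = [1, 2, 1, 2, 1, 2, 3, 2, 2, 3], dec = [3, 3, 1, 2, 1, 1, 2, 1, 1, 1].
max_i inc[i]+dec[i]−1 = 4, with one witness 11, 30, 5, 1.

4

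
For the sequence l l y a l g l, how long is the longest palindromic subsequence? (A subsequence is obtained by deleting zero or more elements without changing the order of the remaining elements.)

5

One longest palindromic subsequence is llall (positions 1,2,4,5,7); it reads the same forward and backward, and the interval DP gives dp[1][7] = 5.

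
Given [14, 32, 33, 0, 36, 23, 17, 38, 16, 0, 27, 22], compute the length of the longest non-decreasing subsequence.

5

Let dp[i] be the longest non-decreasing subsequence ending at position i. Then dp = [1, 2, 3, 1, 4, 2, 2, 5, 2, 2, 3, 3].
The maximum is 5; one witness is 14, 32, 33, 36, 38 at positions 1,2,3,5,8.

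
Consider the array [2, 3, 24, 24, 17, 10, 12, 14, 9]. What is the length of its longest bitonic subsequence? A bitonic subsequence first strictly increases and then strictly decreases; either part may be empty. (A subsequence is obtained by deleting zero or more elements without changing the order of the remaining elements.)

Let inc[i] be the LIS ending at i and dec[i] the longest strictly decreasing subsequence starting at i. inc = [1, 2, 3, 3, 3, 3, 4, 5, 3], dec = [1, 1, 4, 4, 3, 2, 2, 2, 1].
max_i inc[i]+dec[i]−1 = 6, with one witness 2, 3, 24, 17, 14, 9.

6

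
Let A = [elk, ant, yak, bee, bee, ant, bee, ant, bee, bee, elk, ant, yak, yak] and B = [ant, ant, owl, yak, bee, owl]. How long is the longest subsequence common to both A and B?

3

Backtracking the LCS table gives one alignment: ant (A2,B2) → yak (A3,B4) → bee (A4,B5).
So the longest common subsequence has length 3.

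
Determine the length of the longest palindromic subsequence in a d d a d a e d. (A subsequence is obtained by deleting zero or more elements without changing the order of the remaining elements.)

One longest palindromic subsequence is dadad (positions 2,4,5,6,8); it reads the same forward and backward, and the interval DP gives dp[1][8] = 5.

5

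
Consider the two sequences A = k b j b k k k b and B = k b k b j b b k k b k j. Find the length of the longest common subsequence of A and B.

7

A longest common subsequence is kbjbkkk (length 7); the LCS DP confirms no longer common subsequence exists.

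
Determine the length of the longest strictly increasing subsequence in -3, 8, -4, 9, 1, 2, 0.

3

One longest increasing subsequence is -3, 8, 9 (positions 1,2,4), of length 3; no longer one exists.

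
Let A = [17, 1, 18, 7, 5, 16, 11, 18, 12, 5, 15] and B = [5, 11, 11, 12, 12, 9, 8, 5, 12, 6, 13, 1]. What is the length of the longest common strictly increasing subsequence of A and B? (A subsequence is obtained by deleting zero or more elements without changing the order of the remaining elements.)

3

A longest common strictly increasing subsequence is 5, 11, 12 (length 3); it appears in order in both A and B, and no longer such subsequence exists.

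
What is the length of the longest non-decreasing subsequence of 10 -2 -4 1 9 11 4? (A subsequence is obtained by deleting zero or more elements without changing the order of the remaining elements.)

Let dp[i] be the longest non-decreasing subsequence ending at position i. Then dp = [1, 1, 1, 2, 3, 4, 3].
The maximum is 4; one witness is -2, 1, 9, 11 at positions 2,4,5,6.

4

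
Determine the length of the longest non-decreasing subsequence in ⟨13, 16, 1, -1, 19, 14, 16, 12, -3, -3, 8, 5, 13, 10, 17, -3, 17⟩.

Let dp[i] be the longest non-decreasing subsequence ending at position i. Then dp = [1, 2, 1, 1, 3, 2, 3, 2, 1, 2, 3, 3, 4, 4, 5, 3, 6].
The maximum is 6; one witness is -3, -3, 8, 13, 17, 17 at positions 9,10,11,13,15,17.

6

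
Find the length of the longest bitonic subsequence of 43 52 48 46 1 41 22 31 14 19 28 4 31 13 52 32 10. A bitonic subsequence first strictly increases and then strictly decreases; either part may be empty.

Let inc[i] be the LIS ending at i and dec[i] the longest strictly decreasing subsequence starting at i. inc = [1, 2, 2, 2, 1, 2, 2, 3, 2, 3, 4, 2, 5, 3, 6, 6, 3], dec = [6, 8, 7, 6, 1, 5, 4, 4, 3, 3, 3, 1, 3, 2, 3, 2, 1].
max_i inc[i]+dec[i]−1 = 9, with one witness 43, 52, 48, 46, 41, 31, 28, 13, 10.

9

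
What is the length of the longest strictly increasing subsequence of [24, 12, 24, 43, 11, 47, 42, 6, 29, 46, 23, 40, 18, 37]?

Scanning left to right, the best length ending at each element is: 24→1, 12→1, 24→2, 43→3, 11→1, 47→4, 42→3, 6→1, 29→3, 46→4, 23→2, 40→4, 18→2, 37→4.
So the longest increasing subsequence has length 4, e.g. 12, 24, 43, 47.

4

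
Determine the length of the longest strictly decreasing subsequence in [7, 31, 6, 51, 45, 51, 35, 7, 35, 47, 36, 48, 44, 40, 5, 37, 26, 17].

One longest decreasing subsequence is 51, 45, 44, 40, 37, 26, 17 (positions 4,5,13,14,16,17,18), of length 7; no longer one exists.

7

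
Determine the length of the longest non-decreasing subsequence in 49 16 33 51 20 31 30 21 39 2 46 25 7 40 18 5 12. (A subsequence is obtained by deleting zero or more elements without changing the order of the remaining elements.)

Let dp[i] be the longest non-decreasing subsequence ending at position i. Then dp = [1, 1, 2, 3, 2, 3, 3, 3, 4, 1, 5, 4, 2, 5, 3, 2, 3].
The maximum is 5; one witness is 16, 20, 31, 39, 46 at positions 2,5,6,9,11.

5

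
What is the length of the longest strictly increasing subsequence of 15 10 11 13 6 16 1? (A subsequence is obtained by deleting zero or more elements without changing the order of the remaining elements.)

Let dp[i] be the longest increasing subsequence ending at position i. Then dp = [1, 1, 2, 3, 1, 4, 1].
The maximum is 4; one witness is 10, 11, 13, 16 at positions 2,3,4,6.

4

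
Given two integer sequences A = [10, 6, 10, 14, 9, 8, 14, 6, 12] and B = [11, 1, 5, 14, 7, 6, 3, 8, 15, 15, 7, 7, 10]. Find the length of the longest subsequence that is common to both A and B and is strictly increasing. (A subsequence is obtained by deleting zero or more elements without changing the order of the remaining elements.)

2

A longest common strictly increasing subsequence is 6, 8 (length 2); it appears in order in both A and B, and no longer such subsequence exists.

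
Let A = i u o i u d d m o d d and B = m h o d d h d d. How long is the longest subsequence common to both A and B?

Backtracking the LCS table gives one alignment: o (A3,B3) → d (A6,B4) → d (A7,B5) → d (A10,B7) → d (A11,B8).
So the longest common subsequence has length 5.

5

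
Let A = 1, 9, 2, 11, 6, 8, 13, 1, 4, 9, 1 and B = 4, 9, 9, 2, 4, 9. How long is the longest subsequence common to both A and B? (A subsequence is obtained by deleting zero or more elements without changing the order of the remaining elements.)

A longest common subsequence is 9, 2, 4, 9 (length 4); the LCS DP confirms no longer common subsequence exists.

4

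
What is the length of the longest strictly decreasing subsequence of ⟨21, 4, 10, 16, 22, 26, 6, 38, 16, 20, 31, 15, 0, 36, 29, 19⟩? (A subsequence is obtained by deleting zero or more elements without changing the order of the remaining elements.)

4

Let dp[i] be the longest decreasing subsequence ending at position i. Then dp = [1, 2, 2, 2, 1, 1, 3, 1, 2, 2, 2, 3, 4, 2, 3, 4].
The maximum is 4; one witness is 21, 10, 6, 0 at positions 1,3,7,13.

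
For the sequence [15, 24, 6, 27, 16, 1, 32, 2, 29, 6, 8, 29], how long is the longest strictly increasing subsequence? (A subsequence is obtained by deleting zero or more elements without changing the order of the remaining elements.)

5

Scanning left to right, the best length ending at each element is: 15→1, 24→2, 6→1, 27→3, 16→2, 1→1, 32→4, 2→2, 29→4, 6→3, 8→4, 29→5.
So the longest increasing subsequence has length 5, e.g. 1, 2, 6, 8, 29.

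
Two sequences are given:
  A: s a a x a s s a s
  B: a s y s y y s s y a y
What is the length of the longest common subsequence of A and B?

4

A longest common subsequence is sssa (length 4); the LCS DP confirms no longer common subsequence exists.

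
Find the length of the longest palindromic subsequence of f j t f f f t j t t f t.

9

Using dp[i][j] = 2 + dp[i+1][j−1] if the ends match, else max(dp[i+1][j], dp[i][j−1]):
dp[1][12] = 9. A witness is fjtffftjf at positions 1,2,3,4,5,6,7,8,11.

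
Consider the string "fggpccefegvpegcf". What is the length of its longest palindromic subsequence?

9

Using dp[i][j] = 2 + dp[i+1][j−1] if the ends match, else max(dp[i+1][j], dp[i][j−1]):
dp[1][16] = 9. A witness is fgpefepgf at positions 1,3,4,7,8,9,12,14,16.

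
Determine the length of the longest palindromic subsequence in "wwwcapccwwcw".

9

Using dp[i][j] = 2 + dp[i+1][j−1] if the ends match, else max(dp[i+1][j], dp[i][j−1]):
dp[1][12] = 9. A witness is wwwcccwww at positions 1,2,3,4,7,8,9,10,12.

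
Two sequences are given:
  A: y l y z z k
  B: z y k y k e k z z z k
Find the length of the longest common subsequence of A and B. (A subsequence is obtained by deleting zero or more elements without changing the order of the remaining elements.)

Backtracking the LCS table gives one alignment: y (A1,B2) → y (A3,B4) → z (A4,B9) → z (A5,B10) → k (A6,B11).
So the longest common subsequence has length 5.

5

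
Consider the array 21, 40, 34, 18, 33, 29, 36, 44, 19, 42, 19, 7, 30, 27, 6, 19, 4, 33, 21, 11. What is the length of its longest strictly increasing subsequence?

4

Scanning left to right, the best length ending at each element is: 21→1, 40→2, 34→2, 18→1, 33→2, 29→2, 36→3, 44→4, 19→2, 42→4, 19→2, 7→1, 30→3, 27→3, 6→1, 19→2, 4→1, 33→4, 21→3, 11→2.
So the longest increasing subsequence has length 4, e.g. 21, 34, 36, 44.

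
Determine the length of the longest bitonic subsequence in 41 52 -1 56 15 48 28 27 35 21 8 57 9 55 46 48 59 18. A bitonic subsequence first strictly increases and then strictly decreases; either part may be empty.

8

One longest bitonic subsequence is 41, 52, 56, 48, 28, 27, 21, 18 (positions 1,2,4,6,7,8,10,18): it rises to 56 then falls. Length 8 is optimal.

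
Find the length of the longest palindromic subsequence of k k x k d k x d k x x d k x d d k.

One longest palindromic subsequence is kxkdxxxdkxk (positions 1,3,4,5,7,10,11,12,13,14,17); it reads the same forward and backward, and the interval DP gives dp[1][17] = 11.

11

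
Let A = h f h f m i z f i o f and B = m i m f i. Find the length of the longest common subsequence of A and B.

4

A longest common subsequence is mifi (length 4); the LCS DP confirms no longer common subsequence exists.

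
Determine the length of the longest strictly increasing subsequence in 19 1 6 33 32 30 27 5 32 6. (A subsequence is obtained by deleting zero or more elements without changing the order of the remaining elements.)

One longest increasing subsequence is 1, 6, 30, 32 (positions 2,3,6,9), of length 4; no longer one exists.

4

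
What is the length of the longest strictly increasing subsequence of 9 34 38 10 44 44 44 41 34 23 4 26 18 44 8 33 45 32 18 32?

6

Let dp[i] be the longest increasing subsequence ending at position i. Then dp = [1, 2, 3, 2, 4, 4, 4, 4, 3, 3, 1, 4, 3, 5, 2, 5, 6, 5, 3, 5].
The maximum is 6; one witness is 9, 34, 38, 41, 44, 45 at positions 1,2,3,8,14,17.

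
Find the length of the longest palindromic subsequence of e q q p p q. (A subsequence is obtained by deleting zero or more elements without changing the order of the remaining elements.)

4

One longest palindromic subsequence is qppq (positions 2,4,5,6); it reads the same forward and backward, and the interval DP gives dp[1][6] = 4.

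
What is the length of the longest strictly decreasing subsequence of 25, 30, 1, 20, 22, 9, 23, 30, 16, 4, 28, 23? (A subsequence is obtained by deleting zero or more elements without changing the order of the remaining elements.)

4

Let dp[i] be the longest decreasing subsequence ending at position i. Then dp = [1, 1, 2, 2, 2, 3, 2, 1, 3, 4, 2, 3].
The maximum is 4; one witness is 25, 20, 9, 4 at positions 1,4,6,10.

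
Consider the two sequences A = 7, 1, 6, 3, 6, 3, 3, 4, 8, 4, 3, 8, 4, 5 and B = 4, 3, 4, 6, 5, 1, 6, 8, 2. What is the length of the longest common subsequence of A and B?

Backtracking the LCS table gives one alignment: 4 (A10,B1) → 3 (A11,B2) → 4 (A13,B3) → 5 (A14,B5).
So the longest common subsequence has length 4.

4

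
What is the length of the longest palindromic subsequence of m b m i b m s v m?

One longest palindromic subsequence is mmbmm (positions 1,3,5,6,9); it reads the same forward and backward, and the interval DP gives dp[1][9] = 5.

5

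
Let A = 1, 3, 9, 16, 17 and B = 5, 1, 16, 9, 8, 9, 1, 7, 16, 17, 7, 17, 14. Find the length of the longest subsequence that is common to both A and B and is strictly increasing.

4

A longest common strictly increasing subsequence is 1, 9, 16, 17 (length 4); it appears in order in both A and B, and no longer such subsequence exists.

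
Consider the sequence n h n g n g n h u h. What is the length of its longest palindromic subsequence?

7

Using dp[i][j] = 2 + dp[i+1][j−1] if the ends match, else max(dp[i+1][j], dp[i][j−1]):
dp[1][10] = 7. A witness is hngngnh at positions 2,3,4,5,6,7,10.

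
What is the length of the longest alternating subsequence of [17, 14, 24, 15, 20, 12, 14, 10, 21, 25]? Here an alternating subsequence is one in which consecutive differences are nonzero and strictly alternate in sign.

Track the best alternating length ending on an up-step vs a down-step at each position: up/down = 1/1, 1/2, 3/1, 3/4, 5/4, 1/6, 7/6, 1/8, 9/4, 9/1.
The maximum over both is 9; one such subsequence is 17, 14, 24, 15, 20, 12, 14, 10, 21.

9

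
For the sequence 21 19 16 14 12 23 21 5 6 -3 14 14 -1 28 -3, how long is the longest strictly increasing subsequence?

4

Scanning left to right, the best length ending at each element is: 21→1, 19→1, 16→1, 14→1, 12→1, 23→2, 21→2, 5→1, 6→2, -3→1, 14→3, 14→3, -1→2, 28→4, -3→1.
So the longest increasing subsequence has length 4, e.g. 5, 6, 14, 28.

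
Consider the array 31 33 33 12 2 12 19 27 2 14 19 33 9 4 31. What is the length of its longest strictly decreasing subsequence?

Let dp[i] be the longest decreasing subsequence ending at position i. Then dp = [1, 1, 1, 2, 3, 2, 2, 2, 3, 3, 3, 1, 4, 5, 2].
The maximum is 5; one witness is 31, 19, 14, 9, 4 at positions 1,7,10,13,14.

5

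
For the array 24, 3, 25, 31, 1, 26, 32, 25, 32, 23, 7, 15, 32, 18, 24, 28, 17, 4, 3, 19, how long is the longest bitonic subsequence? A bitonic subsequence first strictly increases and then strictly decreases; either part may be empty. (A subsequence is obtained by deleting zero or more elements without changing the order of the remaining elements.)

One longest bitonic subsequence is 24, 25, 31, 26, 25, 23, 18, 17, 4, 3 (positions 1,3,4,6,8,10,14,17,18,19): it rises to 31 then falls. Length 10 is optimal.

10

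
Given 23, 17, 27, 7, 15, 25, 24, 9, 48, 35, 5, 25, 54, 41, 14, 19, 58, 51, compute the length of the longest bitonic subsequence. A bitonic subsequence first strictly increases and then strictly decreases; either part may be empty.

Let inc[i] be the LIS ending at i and dec[i] the longest strictly decreasing subsequence starting at i. inc = [1, 1, 2, 1, 2, 3, 3, 2, 4, 4, 1, 4, 5, 5, 3, 4, 6, 6], dec = [5, 4, 5, 2, 3, 4, 3, 2, 4, 3, 1, 2, 3, 2, 1, 1, 2, 1].
max_i inc[i]+dec[i]−1 = 7, with one witness 7, 15, 25, 48, 35, 25, 19.

7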